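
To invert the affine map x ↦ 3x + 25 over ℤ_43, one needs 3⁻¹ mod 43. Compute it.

gcd(43, 3) by repeated division:
43 = 14*3 + 1
3 = 3*1 + 0
Since gcd(3, 43) = 1, back-substitute to write 1 as a combination:
1 = 43 − 14·3
Thus 3·(-14) ≡ 1 (mod 43); reducing, -14 mod 43 = 29.

29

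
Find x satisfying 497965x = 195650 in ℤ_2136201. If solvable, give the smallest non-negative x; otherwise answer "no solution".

1081067

First find gcd(497965, 2136201):
2136201 = 4·497965 + 144341
497965 = 3·144341 + 64942
144341 = 2·64942 + 14457
64942 = 4·14457 + 7114
14457 = 2·7114 + 229
7114 = 31·229 + 15
229 = 15·15 + 4
15 = 3·4 + 3
4 = 1·3 + 1
3 = 3·1 + 0
gcd = 1, so a unique solution mod 2136201 exists.
Back-substitute for the Bézout coefficients:
1 = 4 − 3
1 = −15 + 4·4
1 = 4·229 − 61·15
1 = −61·7114 + 1895·229
1 = 1895·14457 − 3851·7114
1 = −3851·64942 + 17299·14457
1 = 17299·144341 − 38449·64942
1 = −38449·497965 + 132646·144341
1 = 132646·2136201 − 569033·497965
So 497965·(-569033) ≡ 1 (mod 2136201), giving 497965⁻¹ ≡ 1567168.
x ≡ 497965⁻¹·195650 ≡ 1567168·195650 ≡ 1081067 (mod 2136201).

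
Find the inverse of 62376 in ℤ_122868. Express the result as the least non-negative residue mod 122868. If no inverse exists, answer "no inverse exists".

no inverse exists

Euclidean algorithm on 122868, 62376:
122868 = 1×62376 + 60492
62376 = 1×60492 + 1884
60492 = 32×1884 + 204
1884 = 9×204 + 48
204 = 4×48 + 12
48 = 4×12 + 0
Since gcd = 12 > 1, 62376 is not a unit mod 122868.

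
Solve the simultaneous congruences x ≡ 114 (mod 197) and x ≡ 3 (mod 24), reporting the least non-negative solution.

Write x = 114 + 197·k. Then 197·k ≡ 3 − 114 ≡ 9 (mod 24).
Need 197⁻¹ mod 24. Extended Euclid on (24, 5):
24 = 4·5 + 4
5 = 1·4 + 1
4 = 4·1 + 0
Back-substitute:
1 = 5 − 4
1 = −24 + 5·5
197⁻¹ ≡ 5 (mod 24), so k ≡ 5·9 ≡ 21 (mod 24).
x = 114 + 197·21 = 4251.

4251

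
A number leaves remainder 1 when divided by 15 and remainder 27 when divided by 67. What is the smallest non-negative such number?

496

Write x = 1 + 15·k. Then 15·k ≡ 27 − 1 ≡ 26 (mod 67).
Need 15⁻¹ mod 67. Extended Euclid on (67, 15):
67 = 4×15 + 7
15 = 2×7 + 1
7 = 7×1 + 0
Back-substitute:
1 = 15 − 2·7
1 = −2·67 + 9·15
15⁻¹ ≡ 9 (mod 67), so k ≡ 9·26 ≡ 33 (mod 67).
x = 1 + 15·33 = 496.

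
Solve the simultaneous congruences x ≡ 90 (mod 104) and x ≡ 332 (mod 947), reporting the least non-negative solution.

Write x = 90 + 104·k. Then 104·k ≡ 332 − 90 ≡ 242 (mod 947).
Need 104⁻¹ mod 947. Extended Euclid on (947, 104):
947 = 9·104 + 11
104 = 9·11 + 5
11 = 2·5 + 1
5 = 5·1 + 0
Back-substitute:
1 = 11 − 2·5
1 = −2·104 + 19·11
1 = 19·947 − 173·104
104⁻¹ ≡ 774 (mod 947), so k ≡ 774·242 ≡ 749 (mod 947).
x = 90 + 104·749 = 77986.

77986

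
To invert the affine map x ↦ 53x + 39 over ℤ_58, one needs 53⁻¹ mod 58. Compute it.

23

Run Euclid on (58, 53):
58 = 1×53 + 5
53 = 10×5 + 3
5 = 1×3 + 2
3 = 1×2 + 1
2 = 2×1 + 0
Since gcd(53, 58) = 1, back-substitute to write 1 as a combination:
1 = 3 − 2
1 = −5 + 2·3
1 = 2·53 − 21·5
1 = −21·58 + 23·53
So 53·23 ≡ 1 (mod 58).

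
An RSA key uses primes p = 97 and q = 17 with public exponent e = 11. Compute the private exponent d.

419

φ(n) = (p−1)(q−1) = 96·16 = 1536.
Need d with 11·d ≡ 1 (mod 1536). Apply the extended Euclidean algorithm:
1536 = 139·11 + 7
11 = 1·7 + 4
7 = 1·4 + 3
4 = 1·3 + 1
3 = 3·1 + 0
Back-substitute:
1 = 4 − 3
1 = −7 + 2·4
1 = 2·11 − 3·7
1 = −3·1536 + 419·11
So 11·419 ≡ 1 (mod 1536), hence d = 419.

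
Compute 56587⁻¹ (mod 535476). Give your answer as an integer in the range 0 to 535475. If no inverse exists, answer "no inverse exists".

171439

Apply the Euclidean algorithm to 535476 and 56587:
535476 = 9*56587 + 26193
56587 = 2*26193 + 4201
26193 = 6*4201 + 987
4201 = 4*987 + 253
987 = 3*253 + 228
253 = 1*228 + 25
228 = 9*25 + 3
25 = 8*3 + 1
3 = 3*1 + 0
gcd = 1, so the inverse exists. Back-substitute:
1 = 25 − 8·3
1 = −8·228 + 73·25
1 = 73·253 − 81·228
1 = −81·987 + 316·253
1 = 316·4201 − 1345·987
1 = −1345·26193 + 8386·4201
1 = 8386·56587 − 18117·26193
1 = −18117·535476 + 171439·56587
So 56587·171439 ≡ 1 (mod 535476).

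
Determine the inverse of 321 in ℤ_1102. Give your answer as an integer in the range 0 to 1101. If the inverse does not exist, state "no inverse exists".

769

Run Euclid on (1102, 321):
1102 = 3×321 + 139
321 = 2×139 + 43
139 = 3×43 + 10
43 = 4×10 + 3
10 = 3×3 + 1
3 = 3×1 + 0
Since gcd(321, 1102) = 1, back-substitute to write 1 as a combination:
1 = 10 − 3·3
1 = −3·43 + 13·10
1 = 13·139 − 42·43
1 = −42·321 + 97·139
1 = 97·1102 − 333·321
Thus 321·(-333) ≡ 1 (mod 1102); reducing, -333 mod 1102 = 769.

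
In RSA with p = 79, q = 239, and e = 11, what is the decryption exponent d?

φ(n) = (p−1)(q−1) = 78·238 = 18564.
Need d with 11·d ≡ 1 (mod 18564). Apply the extended Euclidean algorithm:
18564 = 1687*11 + 7
11 = 1*7 + 4
7 = 1*4 + 3
4 = 1*3 + 1
3 = 3*1 + 0
Back-substitute:
1 = 4 − 3
1 = −7 + 2·4
1 = 2·11 − 3·7
1 = −3·18564 + 5063·11
So 11·5063 ≡ 1 (mod 18564), hence d = 5063.

5063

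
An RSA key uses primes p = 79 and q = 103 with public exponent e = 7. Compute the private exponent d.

φ(n) = (p−1)(q−1) = 78·102 = 7956.
Need d with 7·d ≡ 1 (mod 7956). Apply the extended Euclidean algorithm:
7956 = 1136·7 + 4
7 = 1·4 + 3
4 = 1·3 + 1
3 = 3·1 + 0
Back-substitute:
1 = 4 − 3
1 = −7 + 2·4
1 = 2·7956 − 2273·7
So 7·(-2273) ≡ 1 (mod 7956), hence d ≡ -2273 ≡ 5683 (mod 7956).

5683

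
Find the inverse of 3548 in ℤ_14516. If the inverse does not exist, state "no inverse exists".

Compute gcd(3548, 14516):
14516 = 4·3548 + 324
3548 = 10·324 + 308
324 = 1·308 + 16
308 = 19·16 + 4
16 = 4·4 + 0
The gcd is 4, not 1, hence no inverse exists.

no inverse exists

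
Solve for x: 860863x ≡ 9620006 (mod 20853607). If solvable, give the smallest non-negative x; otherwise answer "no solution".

First find gcd(860863, 20853607):
20853607 = 24·860863 + 192895
860863 = 4·192895 + 89283
192895 = 2·89283 + 14329
89283 = 6·14329 + 3309
14329 = 4·3309 + 1093
3309 = 3·1093 + 30
1093 = 36·30 + 13
30 = 2·13 + 4
13 = 3·4 + 1
4 = 4·1 + 0
gcd = 1, so a unique solution mod 20853607 exists.
Back-substitute for the Bézout coefficients:
1 = 13 − 3·4
1 = −3·30 + 7·13
1 = 7·1093 − 255·30
1 = −255·3309 + 772·1093
1 = 772·14329 − 3343·3309
1 = −3343·89283 + 20830·14329
1 = 20830·192895 − 45003·89283
1 = −45003·860863 + 200842·192895
1 = 200842·20853607 − 4865211·860863
So 860863·(-4865211) ≡ 1 (mod 20853607), giving 860863⁻¹ ≡ 15988396.
x ≡ 860863⁻¹·9620006 ≡ 15988396·9620006 ≡ 17760180 (mod 20853607).

17760180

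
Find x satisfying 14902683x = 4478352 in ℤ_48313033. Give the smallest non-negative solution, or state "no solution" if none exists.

First find gcd(14902683, 48313033):
48313033 = 3*14902683 + 3604984
14902683 = 4*3604984 + 482747
3604984 = 7*482747 + 225755
482747 = 2*225755 + 31237
225755 = 7*31237 + 7096
31237 = 4*7096 + 2853
7096 = 2*2853 + 1390
2853 = 2*1390 + 73
1390 = 19*73 + 3
73 = 24*3 + 1
3 = 3*1 + 0
gcd = 1, so a unique solution mod 48313033 exists.
Back-substitute for the Bézout coefficients:
1 = 73 − 24·3
1 = −24·1390 + 457·73
1 = 457·2853 − 938·1390
1 = −938·7096 + 2333·2853
1 = 2333·31237 − 10270·7096
1 = −10270·225755 + 74223·31237
1 = 74223·482747 − 158716·225755
1 = −158716·3604984 + 1185235·482747
1 = 1185235·14902683 − 4899656·3604984
1 = −4899656·48313033 + 15884203·14902683
So 14902683·(15884203) ≡ 1 (mod 48313033), giving 14902683⁻¹ ≡ 15884203.
x ≡ 14902683⁻¹·4478352 ≡ 15884203·4478352 ≡ 5370982 (mod 48313033).

5370982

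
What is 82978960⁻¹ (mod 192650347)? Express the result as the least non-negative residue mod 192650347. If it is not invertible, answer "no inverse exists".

131342650

gcd(192650347, 82978960) by repeated division:
192650347 = 2*82978960 + 26692427
82978960 = 3*26692427 + 2901679
26692427 = 9*2901679 + 577316
2901679 = 5*577316 + 15099
577316 = 38*15099 + 3554
15099 = 4*3554 + 883
3554 = 4*883 + 22
883 = 40*22 + 3
22 = 7*3 + 1
3 = 3*1 + 0
Since gcd(82978960, 192650347) = 1, back-substitute to write 1 as a combination:
1 = 22 − 7·3
1 = −7·883 + 281·22
1 = 281·3554 − 1131·883
1 = −1131·15099 + 4805·3554
1 = 4805·577316 − 183721·15099
1 = −183721·2901679 + 923410·577316
1 = 923410·26692427 − 8494411·2901679
1 = −8494411·82978960 + 26406643·26692427
1 = 26406643·192650347 − 61307697·82978960
Thus 82978960·(-61307697) ≡ 1 (mod 192650347); reducing, -61307697 mod 192650347 = 131342650.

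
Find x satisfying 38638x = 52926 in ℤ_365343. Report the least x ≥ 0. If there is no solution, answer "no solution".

First find gcd(38638, 365343):
365343 = 9·38638 + 17601
38638 = 2·17601 + 3436
17601 = 5·3436 + 421
3436 = 8·421 + 68
421 = 6·68 + 13
68 = 5·13 + 3
13 = 4·3 + 1
3 = 3·1 + 0
gcd = 1, so a unique solution mod 365343 exists.
Back-substitute for the Bézout coefficients:
1 = 13 − 4·3
1 = −4·68 + 21·13
1 = 21·421 − 130·68
1 = −130·3436 + 1061·421
1 = 1061·17601 − 5435·3436
1 = −5435·38638 + 11931·17601
1 = 11931·365343 − 112814·38638
So 38638·(-112814) ≡ 1 (mod 365343), giving 38638⁻¹ ≡ 252529.
x ≡ 38638⁻¹·52926 ≡ 252529·52926 ≡ 6885 (mod 365343).

6885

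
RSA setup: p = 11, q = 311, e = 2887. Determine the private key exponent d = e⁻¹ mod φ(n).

φ(n) = (p−1)(q−1) = 10·310 = 3100.
Need d with 2887·d ≡ 1 (mod 3100). Apply the extended Euclidean algorithm:
3100 = 1×2887 + 213
2887 = 13×213 + 118
213 = 1×118 + 95
118 = 1×95 + 23
95 = 4×23 + 3
23 = 7×3 + 2
3 = 1×2 + 1
2 = 2×1 + 0
Back-substitute:
1 = 3 − 2
1 = −23 + 8·3
1 = 8·95 − 33·23
1 = −33·118 + 41·95
1 = 41·213 − 74·118
1 = −74·2887 + 1003·213
1 = 1003·3100 − 1077·2887
So 2887·(-1077) ≡ 1 (mod 3100), hence d ≡ -1077 ≡ 2023 (mod 3100).

2023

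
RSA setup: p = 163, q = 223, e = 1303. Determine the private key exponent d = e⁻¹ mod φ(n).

29947

φ(n) = (p−1)(q−1) = 162·222 = 35964.
Need d with 1303·d ≡ 1 (mod 35964). Apply the extended Euclidean algorithm:
35964 = 27×1303 + 783
1303 = 1×783 + 520
783 = 1×520 + 263
520 = 1×263 + 257
263 = 1×257 + 6
257 = 42×6 + 5
6 = 1×5 + 1
5 = 5×1 + 0
Back-substitute:
1 = 6 − 5
1 = −257 + 43·6
1 = 43·263 − 44·257
1 = −44·520 + 87·263
1 = 87·783 − 131·520
1 = −131·1303 + 218·783
1 = 218·35964 − 6017·1303
So 1303·(-6017) ≡ 1 (mod 35964), hence d ≡ -6017 ≡ 29947 (mod 35964).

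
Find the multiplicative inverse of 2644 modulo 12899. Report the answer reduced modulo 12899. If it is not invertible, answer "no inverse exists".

1527

Extended Euclidean algorithm:
12899 = 4·2644 + 2323
2644 = 1·2323 + 321
2323 = 7·321 + 76
321 = 4·76 + 17
76 = 4·17 + 8
17 = 2·8 + 1
8 = 8·1 + 0
Since gcd(2644, 12899) = 1, back-substitute to write 1 as a combination:
1 = 17 − 2·8
1 = −2·76 + 9·17
1 = 9·321 − 38·76
1 = −38·2323 + 275·321
1 = 275·2644 − 313·2323
1 = −313·12899 + 1527·2644
So 2644·1527 ≡ 1 (mod 12899).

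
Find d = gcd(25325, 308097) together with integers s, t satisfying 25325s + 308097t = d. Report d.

Euclidean algorithm:
308097 = 12·25325 + 4197
25325 = 6·4197 + 143
4197 = 29·143 + 50
143 = 2·50 + 43
50 = 1·43 + 7
43 = 6·7 + 1
7 = 7·1 + 0
gcd(25325, 308097) = 1.
Back-substituting:
1 = 43 − 6·7
1 = −6·50 + 7·43
1 = 7·143 − 20·50
1 = −20·4197 + 587·143
1 = 587·25325 − 3542·4197
1 = −3542·308097 + 43091·25325
So 1 = (-3542)·308097 + (43091)·25325.

1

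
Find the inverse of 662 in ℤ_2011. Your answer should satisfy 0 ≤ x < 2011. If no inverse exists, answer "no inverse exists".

1850

Run Euclid on (2011, 662):
2011 = 3×662 + 25
662 = 26×25 + 12
25 = 2×12 + 1
12 = 12×1 + 0
The gcd is 1. Working backward:
1 = 25 − 2·12
1 = −2·662 + 53·25
1 = 53·2011 − 161·662
So 662·(-161) ≡ 1 (mod 2011), and -161 ≡ 1850 (mod 2011).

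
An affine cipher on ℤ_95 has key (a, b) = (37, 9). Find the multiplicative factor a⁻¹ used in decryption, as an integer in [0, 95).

18

Run Euclid on (95, 37):
95 = 2·37 + 21
37 = 1·21 + 16
21 = 1·16 + 5
16 = 3·5 + 1
5 = 5·1 + 0
The gcd is 1. Working backward:
1 = 16 − 3·5
1 = −3·21 + 4·16
1 = 4·37 − 7·21
1 = −7·95 + 18·37
So 37·18 ≡ 1 (mod 95).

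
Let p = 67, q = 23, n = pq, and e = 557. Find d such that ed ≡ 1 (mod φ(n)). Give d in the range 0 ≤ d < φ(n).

φ(n) = (p−1)(q−1) = 66·22 = 1452.
Need d with 557·d ≡ 1 (mod 1452). Apply the extended Euclidean algorithm:
1452 = 2·557 + 338
557 = 1·338 + 219
338 = 1·219 + 119
219 = 1·119 + 100
119 = 1·100 + 19
100 = 5·19 + 5
19 = 3·5 + 4
5 = 1·4 + 1
4 = 4·1 + 0
Back-substitute:
1 = 5 − 4
1 = −19 + 4·5
1 = 4·100 − 21·19
1 = −21·119 + 25·100
1 = 25·219 − 46·119
1 = −46·338 + 71·219
1 = 71·557 − 117·338
1 = −117·1452 + 305·557
So 557·305 ≡ 1 (mod 1452), hence d = 305.

305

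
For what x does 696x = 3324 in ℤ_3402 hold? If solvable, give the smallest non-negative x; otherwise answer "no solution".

562

First find gcd(696, 3402):
3402 = 4×696 + 618
696 = 1×618 + 78
618 = 7×78 + 72
78 = 1×72 + 6
72 = 12×6 + 0
gcd = 6 and 6 | 3324, so solutions exist. Divide through by 6: 116x ≡ 554 (mod 567).
Now find 116⁻¹ mod 567:
567 = 4×116 + 103
116 = 1×103 + 13
103 = 7×13 + 12
13 = 1×12 + 1
12 = 12×1 + 0
Back-substitute:
1 = 13 − 12
1 = −103 + 8·13
1 = 8·116 − 9·103
1 = −9·567 + 44·116
So 116⁻¹ ≡ 44 (mod 567).
Then x ≡ 44·554 ≡ 562 (mod 567); the smallest non-negative solution is x = 562.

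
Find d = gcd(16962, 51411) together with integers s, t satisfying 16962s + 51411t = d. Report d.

Repeated division:
51411 = 3*16962 + 525
16962 = 32*525 + 162
525 = 3*162 + 39
162 = 4*39 + 6
39 = 6*6 + 3
6 = 2*3 + 0
gcd(16962, 51411) = 3.
Back-substituting:
3 = 39 − 6·6
3 = −6·162 + 25·39
3 = 25·525 − 81·162
3 = −81·16962 + 2617·525
3 = 2617·51411 − 7932·16962
So 3 = (2617)·51411 + (-7932)·16962.

3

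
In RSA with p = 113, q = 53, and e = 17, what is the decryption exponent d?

1713

φ(n) = (p−1)(q−1) = 112·52 = 5824.
Need d with 17·d ≡ 1 (mod 5824). Apply the extended Euclidean algorithm:
5824 = 342*17 + 10
17 = 1*10 + 7
10 = 1*7 + 3
7 = 2*3 + 1
3 = 3*1 + 0
Back-substitute:
1 = 7 − 2·3
1 = −2·10 + 3·7
1 = 3·17 − 5·10
1 = −5·5824 + 1713·17
So 17·1713 ≡ 1 (mod 5824), hence d = 1713.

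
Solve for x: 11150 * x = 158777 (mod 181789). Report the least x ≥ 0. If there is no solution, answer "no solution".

First find gcd(11150, 181789):
181789 = 16·11150 + 3389
11150 = 3·3389 + 983
3389 = 3·983 + 440
983 = 2·440 + 103
440 = 4·103 + 28
103 = 3·28 + 19
28 = 1·19 + 9
19 = 2·9 + 1
9 = 9·1 + 0
gcd = 1, so a unique solution mod 181789 exists.
Back-substitute for the Bézout coefficients:
1 = 19 − 2·9
1 = −2·28 + 3·19
1 = 3·103 − 11·28
1 = −11·440 + 47·103
1 = 47·983 − 105·440
1 = −105·3389 + 362·983
1 = 362·11150 − 1191·3389
1 = −1191·181789 + 19418·11150
So 11150·(19418) ≡ 1 (mod 181789), giving 11150⁻¹ ≡ 19418.
x ≡ 11150⁻¹·158777 ≡ 19418·158777 ≡ 172135 (mod 181789).

172135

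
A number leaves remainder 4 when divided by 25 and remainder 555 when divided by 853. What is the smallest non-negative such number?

7379

Write x = 4 + 25·k. Then 25·k ≡ 555 − 4 ≡ 551 (mod 853).
Need 25⁻¹ mod 853. Extended Euclid on (853, 25):
853 = 34*25 + 3
25 = 8*3 + 1
3 = 3*1 + 0
Back-substitute:
1 = 25 − 8·3
1 = −8·853 + 273·25
25⁻¹ ≡ 273 (mod 853), so k ≡ 273·551 ≡ 295 (mod 853).
x = 4 + 25·295 = 7379.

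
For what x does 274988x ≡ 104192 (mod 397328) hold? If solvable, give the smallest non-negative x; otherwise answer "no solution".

First find gcd(274988, 397328):
397328 = 1*274988 + 122340
274988 = 2*122340 + 30308
122340 = 4*30308 + 1108
30308 = 27*1108 + 392
1108 = 2*392 + 324
392 = 1*324 + 68
324 = 4*68 + 52
68 = 1*52 + 16
52 = 3*16 + 4
16 = 4*4 + 0
gcd = 4 and 4 | 104192, so solutions exist. Divide through by 4: 68747x ≡ 26048 (mod 99332).
Now find 68747⁻¹ mod 99332:
99332 = 1×68747 + 30585
68747 = 2×30585 + 7577
30585 = 4×7577 + 277
7577 = 27×277 + 98
277 = 2×98 + 81
98 = 1×81 + 17
81 = 4×17 + 13
17 = 1×13 + 4
13 = 3×4 + 1
4 = 4×1 + 0
Back-substitute:
1 = 13 − 3·4
1 = −3·17 + 4·13
1 = 4·81 − 19·17
1 = −19·98 + 23·81
1 = 23·277 − 65·98
1 = −65·7577 + 1778·277
1 = 1778·30585 − 7177·7577
1 = −7177·68747 + 16132·30585
1 = 16132·99332 − 23309·68747
So 68747·(-23309) ≡ 1 (mod 99332), i.e. 68747⁻¹ ≡ 76023.
Then x ≡ 76023·26048 ≡ 63684 (mod 99332); the smallest non-negative solution is x = 63684.

63684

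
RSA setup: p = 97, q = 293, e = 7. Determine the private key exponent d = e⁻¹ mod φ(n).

φ(n) = (p−1)(q−1) = 96·292 = 28032.
Need d with 7·d ≡ 1 (mod 28032). Apply the extended Euclidean algorithm:
28032 = 4004×7 + 4
7 = 1×4 + 3
4 = 1×3 + 1
3 = 3×1 + 0
Back-substitute:
1 = 4 − 3
1 = −7 + 2·4
1 = 2·28032 − 8009·7
So 7·(-8009) ≡ 1 (mod 28032), hence d ≡ -8009 ≡ 20023 (mod 28032).

20023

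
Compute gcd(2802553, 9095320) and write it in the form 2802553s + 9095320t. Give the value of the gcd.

Apply Euclid's algorithm to 9095320 and 2802553:
9095320 = 3×2802553 + 687661
2802553 = 4×687661 + 51909
687661 = 13×51909 + 12844
51909 = 4×12844 + 533
12844 = 24×533 + 52
533 = 10×52 + 13
52 = 4×13 + 0
gcd(2802553, 9095320) = 13.
Back-substituting:
13 = 533 − 10·52
13 = −10·12844 + 241·533
13 = 241·51909 − 974·12844
13 = −974·687661 + 12903·51909
13 = 12903·2802553 − 52586·687661
13 = −52586·9095320 + 170661·2802553
So 13 = (-52586)·9095320 + (170661)·2802553.

13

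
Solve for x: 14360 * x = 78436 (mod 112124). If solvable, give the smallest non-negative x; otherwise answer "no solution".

First find gcd(14360, 112124):
112124 = 7*14360 + 11604
14360 = 1*11604 + 2756
11604 = 4*2756 + 580
2756 = 4*580 + 436
580 = 1*436 + 144
436 = 3*144 + 4
144 = 36*4 + 0
gcd = 4 and 4 | 78436, so solutions exist. Divide through by 4: 3590x ≡ 19609 (mod 28031).
Now find 3590⁻¹ mod 28031:
28031 = 7×3590 + 2901
3590 = 1×2901 + 689
2901 = 4×689 + 145
689 = 4×145 + 109
145 = 1×109 + 36
109 = 3×36 + 1
36 = 36×1 + 0
Back-substitute:
1 = 109 − 3·36
1 = −3·145 + 4·109
1 = 4·689 − 19·145
1 = −19·2901 + 80·689
1 = 80·3590 − 99·2901
1 = −99·28031 + 773·3590
So 3590⁻¹ ≡ 773 (mod 28031).
Then x ≡ 773·19609 ≡ 21017 (mod 28031); the smallest non-negative solution is x = 21017.

21017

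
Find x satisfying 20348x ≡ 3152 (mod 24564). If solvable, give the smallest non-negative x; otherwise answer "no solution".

First find gcd(20348, 24564):
24564 = 1*20348 + 4216
20348 = 4*4216 + 3484
4216 = 1*3484 + 732
3484 = 4*732 + 556
732 = 1*556 + 176
556 = 3*176 + 28
176 = 6*28 + 8
28 = 3*8 + 4
8 = 2*4 + 0
gcd = 4 and 4 | 3152, so solutions exist. Divide through by 4: 5087x ≡ 788 (mod 6141).
Now find 5087⁻¹ mod 6141:
6141 = 1*5087 + 1054
5087 = 4*1054 + 871
1054 = 1*871 + 183
871 = 4*183 + 139
183 = 1*139 + 44
139 = 3*44 + 7
44 = 6*7 + 2
7 = 3*2 + 1
2 = 2*1 + 0
Back-substitute:
1 = 7 − 3·2
1 = −3·44 + 19·7
1 = 19·139 − 60·44
1 = −60·183 + 79·139
1 = 79·871 − 376·183
1 = −376·1054 + 455·871
1 = 455·5087 − 2196·1054
1 = −2196·6141 + 2651·5087
So 5087⁻¹ ≡ 2651 (mod 6141).
Then x ≡ 2651·788 ≡ 1048 (mod 6141); the smallest non-negative solution is x = 1048.

1048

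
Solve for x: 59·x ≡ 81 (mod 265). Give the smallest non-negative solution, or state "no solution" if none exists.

First find gcd(59, 265):
265 = 4*59 + 29
59 = 2*29 + 1
29 = 29*1 + 0
gcd = 1, so a unique solution mod 265 exists.
Back-substitute for the Bézout coefficients:
1 = 59 − 2·29
1 = −2·265 + 9·59
So 59·(9) ≡ 1 (mod 265), giving 59⁻¹ ≡ 9.
x ≡ 59⁻¹·81 ≡ 9·81 ≡ 199 (mod 265).

199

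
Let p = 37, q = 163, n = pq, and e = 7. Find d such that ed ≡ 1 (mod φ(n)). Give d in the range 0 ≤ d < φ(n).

φ(n) = (p−1)(q−1) = 36·162 = 5832.
Need d with 7·d ≡ 1 (mod 5832). Apply the extended Euclidean algorithm:
5832 = 833·7 + 1
7 = 7·1 + 0
Back-substitute:
1 = 5832 − 833·7
So 7·(-833) ≡ 1 (mod 5832), hence d ≡ -833 ≡ 4999 (mod 5832).

4999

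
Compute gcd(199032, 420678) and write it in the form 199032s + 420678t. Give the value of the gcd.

Repeated division:
420678 = 2×199032 + 22614
199032 = 8×22614 + 18120
22614 = 1×18120 + 4494
18120 = 4×4494 + 144
4494 = 31×144 + 30
144 = 4×30 + 24
30 = 1×24 + 6
24 = 4×6 + 0
gcd(199032, 420678) = 6.
Working backward:
6 = 30 − 24
6 = −144 + 5·30
6 = 5·4494 − 156·144
6 = −156·18120 + 629·4494
6 = 629·22614 − 785·18120
6 = −785·199032 + 6909·22614
6 = 6909·420678 − 14603·199032
So 6 = (6909)·420678 + (-14603)·199032.

6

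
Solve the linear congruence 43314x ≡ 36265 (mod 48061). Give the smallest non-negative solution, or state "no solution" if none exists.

30052

First find gcd(43314, 48061):
48061 = 1*43314 + 4747
43314 = 9*4747 + 591
4747 = 8*591 + 19
591 = 31*19 + 2
19 = 9*2 + 1
2 = 2*1 + 0
gcd = 1, so a unique solution mod 48061 exists.
Back-substitute for the Bézout coefficients:
1 = 19 − 9·2
1 = −9·591 + 280·19
1 = 280·4747 − 2249·591
1 = −2249·43314 + 20521·4747
1 = 20521·48061 − 22770·43314
So 43314·(-22770) ≡ 1 (mod 48061), giving 43314⁻¹ ≡ 25291.
x ≡ 43314⁻¹·36265 ≡ 25291·36265 ≡ 30052 (mod 48061).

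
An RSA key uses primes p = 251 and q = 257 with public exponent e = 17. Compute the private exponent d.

φ(n) = (p−1)(q−1) = 250·256 = 64000.
Need d with 17·d ≡ 1 (mod 64000). Apply the extended Euclidean algorithm:
64000 = 3764×17 + 12
17 = 1×12 + 5
12 = 2×5 + 2
5 = 2×2 + 1
2 = 2×1 + 0
Back-substitute:
1 = 5 − 2·2
1 = −2·12 + 5·5
1 = 5·17 − 7·12
1 = −7·64000 + 26353·17
So 17·26353 ≡ 1 (mod 64000), hence d = 26353.

26353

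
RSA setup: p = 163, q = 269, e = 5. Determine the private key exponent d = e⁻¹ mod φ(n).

34733

φ(n) = (p−1)(q−1) = 162·268 = 43416.
Need d with 5·d ≡ 1 (mod 43416). Apply the extended Euclidean algorithm:
43416 = 8683·5 + 1
5 = 5·1 + 0
Back-substitute:
1 = 43416 − 8683·5
So 5·(-8683) ≡ 1 (mod 43416), hence d ≡ -8683 ≡ 34733 (mod 43416).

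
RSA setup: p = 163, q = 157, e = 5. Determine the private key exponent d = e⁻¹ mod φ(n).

10109

φ(n) = (p−1)(q−1) = 162·156 = 25272.
Need d with 5·d ≡ 1 (mod 25272). Apply the extended Euclidean algorithm:
25272 = 5054×5 + 2
5 = 2×2 + 1
2 = 2×1 + 0
Back-substitute:
1 = 5 − 2·2
1 = −2·25272 + 10109·5
So 5·10109 ≡ 1 (mod 25272), hence d = 10109.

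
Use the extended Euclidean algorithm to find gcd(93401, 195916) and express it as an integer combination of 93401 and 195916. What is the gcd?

7

Repeated division:
195916 = 2*93401 + 9114
93401 = 10*9114 + 2261
9114 = 4*2261 + 70
2261 = 32*70 + 21
70 = 3*21 + 7
21 = 3*7 + 0
gcd(93401, 195916) = 7.
Working backward:
7 = 70 − 3·21
7 = −3·2261 + 97·70
7 = 97·9114 − 391·2261
7 = −391·93401 + 4007·9114
7 = 4007·195916 − 8405·93401
So 7 = (4007)·195916 + (-8405)·93401.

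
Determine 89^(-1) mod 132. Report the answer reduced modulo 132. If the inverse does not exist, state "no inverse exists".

89

Run Euclid on (132, 89):
132 = 1*89 + 43
89 = 2*43 + 3
43 = 14*3 + 1
3 = 3*1 + 0
Since gcd(89, 132) = 1, back-substitute to write 1 as a combination:
1 = 43 − 14·3
1 = −14·89 + 29·43
1 = 29·132 − 43·89
Thus 89·(-43) ≡ 1 (mod 132); reducing, -43 mod 132 = 89.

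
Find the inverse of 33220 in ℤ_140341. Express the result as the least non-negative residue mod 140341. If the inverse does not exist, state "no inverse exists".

34046

Apply the Euclidean algorithm to 140341 and 33220:
140341 = 4*33220 + 7461
33220 = 4*7461 + 3376
7461 = 2*3376 + 709
3376 = 4*709 + 540
709 = 1*540 + 169
540 = 3*169 + 33
169 = 5*33 + 4
33 = 8*4 + 1
4 = 4*1 + 0
gcd = 1, so the inverse exists. Back-substitute:
1 = 33 − 8·4
1 = −8·169 + 41·33
1 = 41·540 − 131·169
1 = −131·709 + 172·540
1 = 172·3376 − 819·709
1 = −819·7461 + 1810·3376
1 = 1810·33220 − 8059·7461
1 = −8059·140341 + 34046·33220
So 33220·34046 ≡ 1 (mod 140341).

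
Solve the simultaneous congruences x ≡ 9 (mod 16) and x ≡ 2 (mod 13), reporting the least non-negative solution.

Write x = 9 + 16·k. Then 16·k ≡ 2 − 9 ≡ 6 (mod 13).
Need 16⁻¹ mod 13. Extended Euclid on (13, 3):
13 = 4·3 + 1
3 = 3·1 + 0
Back-substitute:
1 = 13 − 4·3
16⁻¹ ≡ 9 (mod 13), so k ≡ 9·6 ≡ 2 (mod 13).
x = 9 + 16·2 = 41.

41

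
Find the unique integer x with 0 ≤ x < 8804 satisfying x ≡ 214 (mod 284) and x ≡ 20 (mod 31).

Write x = 214 + 284·k. Then 284·k ≡ 20 − 214 ≡ 23 (mod 31).
Need 284⁻¹ mod 31. Extended Euclid on (31, 5):
31 = 6·5 + 1
5 = 5·1 + 0
Back-substitute:
1 = 31 − 6·5
284⁻¹ ≡ 25 (mod 31), so k ≡ 25·23 ≡ 17 (mod 31).
x = 214 + 284·17 = 5042.

5042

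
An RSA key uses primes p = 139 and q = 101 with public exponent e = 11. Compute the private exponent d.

φ(n) = (p−1)(q−1) = 138·100 = 13800.
Need d with 11·d ≡ 1 (mod 13800). Apply the extended Euclidean algorithm:
13800 = 1254×11 + 6
11 = 1×6 + 5
6 = 1×5 + 1
5 = 5×1 + 0
Back-substitute:
1 = 6 − 5
1 = −11 + 2·6
1 = 2·13800 − 2509·11
So 11·(-2509) ≡ 1 (mod 13800), hence d ≡ -2509 ≡ 11291 (mod 13800).

11291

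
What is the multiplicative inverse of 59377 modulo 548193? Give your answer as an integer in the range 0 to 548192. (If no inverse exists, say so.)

179275

Run Euclid on (548193, 59377):
548193 = 9·59377 + 13800
59377 = 4·13800 + 4177
13800 = 3·4177 + 1269
4177 = 3·1269 + 370
1269 = 3·370 + 159
370 = 2·159 + 52
159 = 3·52 + 3
52 = 17·3 + 1
3 = 3·1 + 0
gcd = 1, so the inverse exists. Back-substitute:
1 = 52 − 17·3
1 = −17·159 + 52·52
1 = 52·370 − 121·159
1 = −121·1269 + 415·370
1 = 415·4177 − 1366·1269
1 = −1366·13800 + 4513·4177
1 = 4513·59377 − 19418·13800
1 = −19418·548193 + 179275·59377
So 59377·179275 ≡ 1 (mod 548193).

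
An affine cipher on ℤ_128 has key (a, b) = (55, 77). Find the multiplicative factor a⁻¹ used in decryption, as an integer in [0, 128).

Apply the Euclidean algorithm to 128 and 55:
128 = 2×55 + 18
55 = 3×18 + 1
18 = 18×1 + 0
gcd = 1, so the inverse exists. Back-substitute:
1 = 55 − 3·18
1 = −3·128 + 7·55
So 55·7 ≡ 1 (mod 128).

7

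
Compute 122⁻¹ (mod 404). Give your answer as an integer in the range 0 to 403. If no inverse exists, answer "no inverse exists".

no inverse exists

Compute gcd(122, 404):
404 = 3*122 + 38
122 = 3*38 + 8
38 = 4*8 + 6
8 = 1*6 + 2
6 = 3*2 + 0
The gcd is 2, not 1, hence no inverse exists.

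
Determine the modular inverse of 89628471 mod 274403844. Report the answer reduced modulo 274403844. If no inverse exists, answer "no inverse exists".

no inverse exists

Compute gcd(89628471, 274403844):
274403844 = 3×89628471 + 5518431
89628471 = 16×5518431 + 1333575
5518431 = 4×1333575 + 184131
1333575 = 7×184131 + 44658
184131 = 4×44658 + 5499
44658 = 8×5499 + 666
5499 = 8×666 + 171
666 = 3×171 + 153
171 = 1×153 + 18
153 = 8×18 + 9
18 = 2×9 + 0
Since gcd = 9 > 1, 89628471 is not a unit mod 274403844.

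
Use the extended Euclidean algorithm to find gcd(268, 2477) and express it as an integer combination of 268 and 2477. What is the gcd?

1

Repeated division:
2477 = 9*268 + 65
268 = 4*65 + 8
65 = 8*8 + 1
8 = 8*1 + 0
gcd(268, 2477) = 1.
Back-substituting:
1 = 65 − 8·8
1 = −8·268 + 33·65
1 = 33·2477 − 305·268
So 1 = (33)·2477 + (-305)·268.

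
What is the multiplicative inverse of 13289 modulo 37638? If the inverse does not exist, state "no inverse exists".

gcd(37638, 13289) by repeated division:
37638 = 2×13289 + 11060
13289 = 1×11060 + 2229
11060 = 4×2229 + 2144
2229 = 1×2144 + 85
2144 = 25×85 + 19
85 = 4×19 + 9
19 = 2×9 + 1
9 = 9×1 + 0
gcd = 1, so the inverse exists. Back-substitute:
1 = 19 − 2·9
1 = −2·85 + 9·19
1 = 9·2144 − 227·85
1 = −227·2229 + 236·2144
1 = 236·11060 − 1171·2229
1 = −1171·13289 + 1407·11060
1 = 1407·37638 − 3985·13289
Thus 13289·(-3985) ≡ 1 (mod 37638); reducing, -3985 mod 37638 = 33653.

33653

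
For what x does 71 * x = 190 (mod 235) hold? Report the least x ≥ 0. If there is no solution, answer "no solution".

145

First find gcd(71, 235):
235 = 3*71 + 22
71 = 3*22 + 5
22 = 4*5 + 2
5 = 2*2 + 1
2 = 2*1 + 0
gcd = 1, so a unique solution mod 235 exists.
Back-substitute for the Bézout coefficients:
1 = 5 − 2·2
1 = −2·22 + 9·5
1 = 9·71 − 29·22
1 = −29·235 + 96·71
So 71·(96) ≡ 1 (mod 235), giving 71⁻¹ ≡ 96.
x ≡ 71⁻¹·190 ≡ 96·190 ≡ 145 (mod 235).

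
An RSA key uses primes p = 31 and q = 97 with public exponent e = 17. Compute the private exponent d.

2033

φ(n) = (p−1)(q−1) = 30·96 = 2880.
Need d with 17·d ≡ 1 (mod 2880). Apply the extended Euclidean algorithm:
2880 = 169*17 + 7
17 = 2*7 + 3
7 = 2*3 + 1
3 = 3*1 + 0
Back-substitute:
1 = 7 − 2·3
1 = −2·17 + 5·7
1 = 5·2880 − 847·17
So 17·(-847) ≡ 1 (mod 2880), hence d ≡ -847 ≡ 2033 (mod 2880).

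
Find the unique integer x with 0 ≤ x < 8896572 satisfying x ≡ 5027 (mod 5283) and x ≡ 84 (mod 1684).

7248020

Write x = 5027 + 5283·k. Then 5283·k ≡ 84 − 5027 ≡ 109 (mod 1684).
Need 5283⁻¹ mod 1684. Extended Euclid on (1684, 231):
1684 = 7×231 + 67
231 = 3×67 + 30
67 = 2×30 + 7
30 = 4×7 + 2
7 = 3×2 + 1
2 = 2×1 + 0
Back-substitute:
1 = 7 − 3·2
1 = −3·30 + 13·7
1 = 13·67 − 29·30
1 = −29·231 + 100·67
1 = 100·1684 − 729·231
5283⁻¹ ≡ 955 (mod 1684), so k ≡ 955·109 ≡ 1371 (mod 1684).
x = 5027 + 5283·1371 = 7248020.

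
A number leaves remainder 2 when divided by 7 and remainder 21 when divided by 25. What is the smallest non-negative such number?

121

Write x = 2 + 7·k. Then 7·k ≡ 21 − 2 ≡ 19 (mod 25).
Need 7⁻¹ mod 25. Extended Euclid on (25, 7):
25 = 3·7 + 4
7 = 1·4 + 3
4 = 1·3 + 1
3 = 3·1 + 0
Back-substitute:
1 = 4 − 3
1 = −7 + 2·4
1 = 2·25 − 7·7
7⁻¹ ≡ 18 (mod 25), so k ≡ 18·19 ≡ 17 (mod 25).
x = 2 + 7·17 = 121.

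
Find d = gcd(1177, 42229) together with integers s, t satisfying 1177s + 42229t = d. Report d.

Repeated division:
42229 = 35·1177 + 1034
1177 = 1·1034 + 143
1034 = 7·143 + 33
143 = 4·33 + 11
33 = 3·11 + 0
gcd(1177, 42229) = 11.
Back-substituting:
11 = 143 − 4·33
11 = −4·1034 + 29·143
11 = 29·1177 − 33·1034
11 = −33·42229 + 1184·1177
So 11 = (-33)·42229 + (1184)·1177.

11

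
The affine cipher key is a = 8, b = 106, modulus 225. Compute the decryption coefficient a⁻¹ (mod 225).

197

Apply the Euclidean algorithm to 225 and 8:
225 = 28·8 + 1
8 = 8·1 + 0
gcd = 1, so the inverse exists. Back-substitute:
1 = 225 − 28·8
So 8·(-28) ≡ 1 (mod 225), and -28 ≡ 197 (mod 225).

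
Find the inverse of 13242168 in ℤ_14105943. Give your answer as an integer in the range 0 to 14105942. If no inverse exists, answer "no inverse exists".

no inverse exists

Compute gcd(13242168, 14105943):
14105943 = 1×13242168 + 863775
13242168 = 15×863775 + 285543
863775 = 3×285543 + 7146
285543 = 39×7146 + 6849
7146 = 1×6849 + 297
6849 = 23×297 + 18
297 = 16×18 + 9
18 = 2×9 + 0
gcd(13242168, 14105943) = 9 ≠ 1, so 13242168 has no multiplicative inverse modulo 14105943.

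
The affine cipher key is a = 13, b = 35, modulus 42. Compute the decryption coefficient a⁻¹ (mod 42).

Apply the Euclidean algorithm to 42 and 13:
42 = 3×13 + 3
13 = 4×3 + 1
3 = 3×1 + 0
gcd = 1, so the inverse exists. Back-substitute:
1 = 13 − 4·3
1 = −4·42 + 13·13
So 13·13 ≡ 1 (mod 42).

13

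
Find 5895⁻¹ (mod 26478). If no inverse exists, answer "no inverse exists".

Euclidean algorithm on 26478, 5895:
26478 = 4×5895 + 2898
5895 = 2×2898 + 99
2898 = 29×99 + 27
99 = 3×27 + 18
27 = 1×18 + 9
18 = 2×9 + 0
gcd(5895, 26478) = 9 ≠ 1, so 5895 has no multiplicative inverse modulo 26478.

no inverse exists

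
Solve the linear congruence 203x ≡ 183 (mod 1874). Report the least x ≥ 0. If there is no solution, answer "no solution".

1201

First find gcd(203, 1874):
1874 = 9×203 + 47
203 = 4×47 + 15
47 = 3×15 + 2
15 = 7×2 + 1
2 = 2×1 + 0
gcd = 1, so a unique solution mod 1874 exists.
Back-substitute for the Bézout coefficients:
1 = 15 − 7·2
1 = −7·47 + 22·15
1 = 22·203 − 95·47
1 = −95·1874 + 877·203
So 203·(877) ≡ 1 (mod 1874), giving 203⁻¹ ≡ 877.
x ≡ 203⁻¹·183 ≡ 877·183 ≡ 1201 (mod 1874).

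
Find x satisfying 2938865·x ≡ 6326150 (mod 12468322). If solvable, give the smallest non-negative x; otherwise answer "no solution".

6623132

First find gcd(2938865, 12468322):
12468322 = 4·2938865 + 712862
2938865 = 4·712862 + 87417
712862 = 8·87417 + 13526
87417 = 6·13526 + 6261
13526 = 2·6261 + 1004
6261 = 6·1004 + 237
1004 = 4·237 + 56
237 = 4·56 + 13
56 = 4·13 + 4
13 = 3·4 + 1
4 = 4·1 + 0
gcd = 1, so a unique solution mod 12468322 exists.
Back-substitute for the Bézout coefficients:
1 = 13 − 3·4
1 = −3·56 + 13·13
1 = 13·237 − 55·56
1 = −55·1004 + 233·237
1 = 233·6261 − 1453·1004
1 = −1453·13526 + 3139·6261
1 = 3139·87417 − 20287·13526
1 = −20287·712862 + 165435·87417
1 = 165435·2938865 − 682027·712862
1 = −682027·12468322 + 2893543·2938865
So 2938865·(2893543) ≡ 1 (mod 12468322), giving 2938865⁻¹ ≡ 2893543.
x ≡ 2938865⁻¹·6326150 ≡ 2893543·6326150 ≡ 6623132 (mod 12468322).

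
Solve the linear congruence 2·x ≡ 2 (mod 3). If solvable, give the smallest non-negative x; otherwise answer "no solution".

1

First find gcd(2, 3):
3 = 1×2 + 1
2 = 2×1 + 0
gcd = 1, so a unique solution mod 3 exists.
Back-substitute for the Bézout coefficients:
1 = 3 − 2
So 2·(-1) ≡ 1 (mod 3), giving 2⁻¹ ≡ 2.
x ≡ 2⁻¹·2 ≡ 2·2 ≡ 1 (mod 3).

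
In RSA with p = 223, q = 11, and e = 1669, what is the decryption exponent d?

φ(n) = (p−1)(q−1) = 222·10 = 2220.
Need d with 1669·d ≡ 1 (mod 2220). Apply the extended Euclidean algorithm:
2220 = 1*1669 + 551
1669 = 3*551 + 16
551 = 34*16 + 7
16 = 2*7 + 2
7 = 3*2 + 1
2 = 2*1 + 0
Back-substitute:
1 = 7 − 3·2
1 = −3·16 + 7·7
1 = 7·551 − 241·16
1 = −241·1669 + 730·551
1 = 730·2220 − 971·1669
So 1669·(-971) ≡ 1 (mod 2220), hence d ≡ -971 ≡ 1249 (mod 2220).

1249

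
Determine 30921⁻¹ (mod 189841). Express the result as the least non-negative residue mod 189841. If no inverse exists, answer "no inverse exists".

Run Euclid on (189841, 30921):
189841 = 6*30921 + 4315
30921 = 7*4315 + 716
4315 = 6*716 + 19
716 = 37*19 + 13
19 = 1*13 + 6
13 = 2*6 + 1
6 = 6*1 + 0
Since gcd(30921, 189841) = 1, back-substitute to write 1 as a combination:
1 = 13 − 2·6
1 = −2·19 + 3·13
1 = 3·716 − 113·19
1 = −113·4315 + 681·716
1 = 681·30921 − 4880·4315
1 = −4880·189841 + 29961·30921
So 30921·29961 ≡ 1 (mod 189841).

29961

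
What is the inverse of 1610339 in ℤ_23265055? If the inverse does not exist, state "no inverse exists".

7486939

Extended Euclidean algorithm:
23265055 = 14*1610339 + 720309
1610339 = 2*720309 + 169721
720309 = 4*169721 + 41425
169721 = 4*41425 + 4021
41425 = 10*4021 + 1215
4021 = 3*1215 + 376
1215 = 3*376 + 87
376 = 4*87 + 28
87 = 3*28 + 3
28 = 9*3 + 1
3 = 3*1 + 0
The gcd is 1. Working backward:
1 = 28 − 9·3
1 = −9·87 + 28·28
1 = 28·376 − 121·87
1 = −121·1215 + 391·376
1 = 391·4021 − 1294·1215
1 = −1294·41425 + 13331·4021
1 = 13331·169721 − 54618·41425
1 = −54618·720309 + 231803·169721
1 = 231803·1610339 − 518224·720309
1 = −518224·23265055 + 7486939·1610339
So 1610339·7486939 ≡ 1 (mod 23265055).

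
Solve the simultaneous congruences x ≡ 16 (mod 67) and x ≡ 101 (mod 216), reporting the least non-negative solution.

Write x = 16 + 67·k. Then 67·k ≡ 101 − 16 ≡ 85 (mod 216).
Need 67⁻¹ mod 216. Extended Euclid on (216, 67):
216 = 3×67 + 15
67 = 4×15 + 7
15 = 2×7 + 1
7 = 7×1 + 0
Back-substitute:
1 = 15 − 2·7
1 = −2·67 + 9·15
1 = 9·216 − 29·67
67⁻¹ ≡ 187 (mod 216), so k ≡ 187·85 ≡ 127 (mod 216).
x = 16 + 67·127 = 8525.

8525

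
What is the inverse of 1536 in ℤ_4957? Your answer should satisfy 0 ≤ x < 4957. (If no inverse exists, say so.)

gcd(4957, 1536) by repeated division:
4957 = 3×1536 + 349
1536 = 4×349 + 140
349 = 2×140 + 69
140 = 2×69 + 2
69 = 34×2 + 1
2 = 2×1 + 0
gcd = 1, so the inverse exists. Back-substitute:
1 = 69 − 34·2
1 = −34·140 + 69·69
1 = 69·349 − 172·140
1 = −172·1536 + 757·349
1 = 757·4957 − 2443·1536
Thus 1536·(-2443) ≡ 1 (mod 4957); reducing, -2443 mod 4957 = 2514.

2514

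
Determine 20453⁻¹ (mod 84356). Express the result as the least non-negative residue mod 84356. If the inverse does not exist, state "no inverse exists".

70993

Extended Euclidean algorithm:
84356 = 4*20453 + 2544
20453 = 8*2544 + 101
2544 = 25*101 + 19
101 = 5*19 + 6
19 = 3*6 + 1
6 = 6*1 + 0
The gcd is 1. Working backward:
1 = 19 − 3·6
1 = −3·101 + 16·19
1 = 16·2544 − 403·101
1 = −403·20453 + 3240·2544
1 = 3240·84356 − 13363·20453
So 20453·(-13363) ≡ 1 (mod 84356), and -13363 ≡ 70993 (mod 84356).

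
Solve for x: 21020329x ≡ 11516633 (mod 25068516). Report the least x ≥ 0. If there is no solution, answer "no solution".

gcd(21020329, 25068516):
25068516 = 1×21020329 + 4048187
21020329 = 5×4048187 + 779394
4048187 = 5×779394 + 151217
779394 = 5×151217 + 23309
151217 = 6×23309 + 11363
23309 = 2×11363 + 583
11363 = 19×583 + 286
583 = 2×286 + 11
286 = 26×11 + 0
gcd = 11, but 11 ∤ 11516633, so the congruence has no solution.

no solution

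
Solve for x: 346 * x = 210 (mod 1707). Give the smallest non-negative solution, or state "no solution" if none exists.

First find gcd(346, 1707):
1707 = 4×346 + 323
346 = 1×323 + 23
323 = 14×23 + 1
23 = 23×1 + 0
gcd = 1, so a unique solution mod 1707 exists.
Back-substitute for the Bézout coefficients:
1 = 323 − 14·23
1 = −14·346 + 15·323
1 = 15·1707 − 74·346
So 346·(-74) ≡ 1 (mod 1707), giving 346⁻¹ ≡ 1633.
x ≡ 346⁻¹·210 ≡ 1633·210 ≡ 1530 (mod 1707).

1530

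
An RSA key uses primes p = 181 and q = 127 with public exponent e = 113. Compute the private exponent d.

φ(n) = (p−1)(q−1) = 180·126 = 22680.
Need d with 113·d ≡ 1 (mod 22680). Apply the extended Euclidean algorithm:
22680 = 200*113 + 80
113 = 1*80 + 33
80 = 2*33 + 14
33 = 2*14 + 5
14 = 2*5 + 4
5 = 1*4 + 1
4 = 4*1 + 0
Back-substitute:
1 = 5 − 4
1 = −14 + 3·5
1 = 3·33 − 7·14
1 = −7·80 + 17·33
1 = 17·113 − 24·80
1 = −24·22680 + 4817·113
So 113·4817 ≡ 1 (mod 22680), hence d = 4817.

4817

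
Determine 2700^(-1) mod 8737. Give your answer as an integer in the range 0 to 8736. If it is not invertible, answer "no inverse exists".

Extended Euclidean algorithm:
8737 = 3*2700 + 637
2700 = 4*637 + 152
637 = 4*152 + 29
152 = 5*29 + 7
29 = 4*7 + 1
7 = 7*1 + 0
Since gcd(2700, 8737) = 1, back-substitute to write 1 as a combination:
1 = 29 − 4·7
1 = −4·152 + 21·29
1 = 21·637 − 88·152
1 = −88·2700 + 373·637
1 = 373·8737 − 1207·2700
Thus 2700·(-1207) ≡ 1 (mod 8737); reducing, -1207 mod 8737 = 7530.

7530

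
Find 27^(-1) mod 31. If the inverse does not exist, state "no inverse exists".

gcd(31, 27) by repeated division:
31 = 1×27 + 4
27 = 6×4 + 3
4 = 1×3 + 1
3 = 3×1 + 0
gcd = 1, so the inverse exists. Back-substitute:
1 = 4 − 3
1 = −27 + 7·4
1 = 7·31 − 8·27
So 27·(-8) ≡ 1 (mod 31), and -8 ≡ 23 (mod 31).

23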